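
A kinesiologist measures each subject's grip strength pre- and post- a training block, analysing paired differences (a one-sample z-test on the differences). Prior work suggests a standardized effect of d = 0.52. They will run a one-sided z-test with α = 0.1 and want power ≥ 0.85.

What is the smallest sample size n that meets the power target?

For power 0.85 need Φ(δ − z_{0.1}) = 0.85, so δ = z_{0.1} + z_{0.15} = 1.282 + 1.036 = 2.318.
δ = d·√n ⇒ n = (δ/d)² = (2.318 / 0.52)² = 19.87.
Rounding up, n = 20.

n = 20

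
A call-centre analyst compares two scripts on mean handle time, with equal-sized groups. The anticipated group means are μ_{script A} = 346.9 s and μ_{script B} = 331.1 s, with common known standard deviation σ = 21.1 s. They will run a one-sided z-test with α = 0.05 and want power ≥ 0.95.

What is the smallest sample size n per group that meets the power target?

n = 39 per group

Standardized effect: d = |μ_{script A} − μ_{script B}| / σ = |346.9 − 331.1| / 21.1 = 0.7488
For power 0.95 need Φ(δ − z_{0.05}) = 0.95, so δ = z_{0.05} + z_{0.05} = 1.645 + 1.645 = 3.290.
δ = d·√(n/2) ⇒ n = 2(δ/d)² = 2 × (3.290 / 0.7488)² = 38.60.
Round up to the next whole unit.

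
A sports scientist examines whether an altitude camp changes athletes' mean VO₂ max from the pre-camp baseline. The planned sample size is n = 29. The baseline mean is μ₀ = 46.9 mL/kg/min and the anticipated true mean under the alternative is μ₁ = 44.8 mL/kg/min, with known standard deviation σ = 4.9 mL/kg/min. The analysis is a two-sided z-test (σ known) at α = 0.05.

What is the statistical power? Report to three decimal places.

Power ≈ 0.636

Standardized effect: d = |μ₁ − μ₀| / σ = |44.8 − 46.9| / 4.9 = 0.4286
Noncentrality parameter: λ = d·√n = 0.4286 × √29 = 2.3079
Critical value for a two-sided test at α = 0.05: z_{α/2} = 1.960.
Power = Φ(λ − 1.960) + Φ(−λ − 1.960) = Φ(0.348) + Φ(-4.268) = 0.6361 + 0.0000 = 0.6361.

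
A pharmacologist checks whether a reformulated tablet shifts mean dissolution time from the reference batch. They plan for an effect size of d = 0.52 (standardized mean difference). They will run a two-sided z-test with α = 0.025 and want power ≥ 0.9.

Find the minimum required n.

n = 46

Set Φ(δ − 2.241) = 0.9; then δ − 2.241 = Φ⁻¹(0.9) = 1.282, giving δ = 3.523.
(For δ > 0 the lower-tail rejection region contributes negligibly to power, so the one-term inversion is standard.)
δ = d·√n ⇒ n = (δ/d)² = (3.523 / 0.52)² = 45.90.
Round up to the next whole unit.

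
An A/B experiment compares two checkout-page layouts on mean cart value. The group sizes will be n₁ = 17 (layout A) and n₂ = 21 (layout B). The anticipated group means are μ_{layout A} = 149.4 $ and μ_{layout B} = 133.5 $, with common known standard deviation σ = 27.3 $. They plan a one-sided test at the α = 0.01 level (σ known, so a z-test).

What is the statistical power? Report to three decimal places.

Standardized effect: d = |μ_{layout A} − μ_{layout B}| / σ = |149.4 − 133.5| / 27.3 = 0.5824
Noncentrality parameter: δ = d / √(1/n₁ + 1/n₂) = 0.5824 / √(1/17 + 1/21) = 1.7852
Critical value for a one-sided test at α = 0.01: z_α = 2.326.
Power = Φ(δ − 2.326) = Φ(-0.541) = 0.2942.

Power ≈ 0.294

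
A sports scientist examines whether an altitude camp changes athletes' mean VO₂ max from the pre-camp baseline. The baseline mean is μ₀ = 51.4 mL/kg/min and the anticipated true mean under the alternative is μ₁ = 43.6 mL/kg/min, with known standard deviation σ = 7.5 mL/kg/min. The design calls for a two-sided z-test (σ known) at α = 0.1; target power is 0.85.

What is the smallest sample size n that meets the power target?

Standardized effect: d = |μ₁ − μ₀| / σ = |43.6 − 51.4| / 7.5 = 1.0400
Set Φ(δ − 1.645) = 0.85; then δ − 1.645 = Φ⁻¹(0.85) = 1.036, giving δ = 2.681.
(The Φ(−δ − z_{α/2}) term is vanishingly small for δ > 0 and is dropped in the standard sample-size formula.)
δ = d·√n ⇒ n = (δ/d)² = (2.681 / 1.0400)² = 6.65.
Rounding up, n = 7.

n = 7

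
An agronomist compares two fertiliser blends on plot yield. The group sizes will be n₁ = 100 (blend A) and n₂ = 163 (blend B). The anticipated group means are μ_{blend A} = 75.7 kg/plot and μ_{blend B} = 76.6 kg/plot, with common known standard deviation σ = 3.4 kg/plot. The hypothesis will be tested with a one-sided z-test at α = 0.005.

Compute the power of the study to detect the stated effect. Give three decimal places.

Standardized effect: d = |μ_{blend A} − μ_{blend B}| / σ = |75.7 − 76.6| / 3.4 = 0.2647
Noncentrality parameter: δ = d / √(1/n₁ + 1/n₂) = 0.2647 / √(1/100 + 1/163) = 2.0839
Critical value for a one-sided test at α = 0.005: z_α = 2.576.
Power = Φ(δ − 2.576) = Φ(-0.492) = 0.3114.

Power ≈ 0.311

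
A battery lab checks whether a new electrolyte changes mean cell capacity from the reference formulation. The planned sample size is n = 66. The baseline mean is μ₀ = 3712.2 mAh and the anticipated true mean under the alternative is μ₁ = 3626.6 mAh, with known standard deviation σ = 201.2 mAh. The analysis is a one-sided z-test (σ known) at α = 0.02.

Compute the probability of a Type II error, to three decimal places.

Standardized effect: d = |μ₁ − μ₀| / σ = |3626.6 − 3712.2| / 201.2 = 0.4254
Noncentrality parameter: δ = d·√n = 0.4254 × √66 = 3.4564
Critical value for a one-sided test at α = 0.02: z_α = 2.054.
Power = P(Z > 2.054 − δ) = Φ(1.403) = 0.9196.
Type II error: β = 1 − power = 1 − 0.9196 = 0.0804.

β ≈ 0.080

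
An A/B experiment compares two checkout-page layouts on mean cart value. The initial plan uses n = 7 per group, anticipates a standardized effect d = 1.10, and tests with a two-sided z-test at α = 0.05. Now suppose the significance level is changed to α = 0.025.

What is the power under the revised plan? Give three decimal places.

δ = d·√(n/2) = 1.10 × √(7/2) = 2.0579 (unchanged). New critical value: z_{0.0125} = 2.241.
Revised power = Φ(δ − 2.241) + Φ(−δ − 2.241) = Φ(-0.183) + Φ(-4.299) = 0.4272 + 0.0000 = 0.4272.

Power ≈ 0.427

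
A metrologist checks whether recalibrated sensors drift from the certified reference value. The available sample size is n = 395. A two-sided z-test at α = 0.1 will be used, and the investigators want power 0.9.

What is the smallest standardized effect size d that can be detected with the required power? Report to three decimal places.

d ≈ 0.147

Required noncentrality: δ = z_{0.05} + z_{0.10} = 1.645 + 1.282 = 2.926.
(Lower-tail contribution to power is negligible for δ > 0.)
δ = d·√n ⇒ d = δ/√n = 2.926/√395 = 0.1472.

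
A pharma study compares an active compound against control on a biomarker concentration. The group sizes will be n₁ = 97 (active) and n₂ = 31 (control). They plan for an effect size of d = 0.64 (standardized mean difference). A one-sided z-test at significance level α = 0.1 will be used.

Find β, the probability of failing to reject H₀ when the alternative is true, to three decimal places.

Noncentrality parameter: δ = d / √(1/n₁ + 1/n₂) = 0.64 / √(1/97 + 1/31) = 3.1020
Critical value for a one-sided test at α = 0.1: z_α = 1.282.
Power = P(Z > 1.282 − δ) = Φ(1.820) = 0.9657.
Type II error: β = 1 − power = 1 − 0.9657 = 0.0343.

β ≈ 0.034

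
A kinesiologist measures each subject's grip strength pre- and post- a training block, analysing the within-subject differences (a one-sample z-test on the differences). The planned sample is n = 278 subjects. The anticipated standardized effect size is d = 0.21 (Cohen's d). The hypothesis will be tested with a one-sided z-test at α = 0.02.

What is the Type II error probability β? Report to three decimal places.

Noncentrality parameter: δ = d·√n = 0.21 × √278 = 3.5014
Critical value for a one-sided test at α = 0.02: z_α = 2.054.
Power = Φ(δ − 2.054) = Φ(1.448) = 0.9261.
Type II error: β = 1 − power = 1 − 0.9261 = 0.0739.

β ≈ 0.074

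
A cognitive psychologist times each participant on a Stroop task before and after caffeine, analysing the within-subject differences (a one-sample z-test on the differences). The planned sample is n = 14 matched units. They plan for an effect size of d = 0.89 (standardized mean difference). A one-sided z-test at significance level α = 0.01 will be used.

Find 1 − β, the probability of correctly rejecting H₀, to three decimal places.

Power ≈ 0.842

Noncentrality parameter: δ = d·√n = 0.89 × √14 = 3.3301
One-sided α = 0.01 → critical value z_{0.01} = 2.326.
Power = P(Z > 2.326 − δ) = Φ(1.004) = 0.8422.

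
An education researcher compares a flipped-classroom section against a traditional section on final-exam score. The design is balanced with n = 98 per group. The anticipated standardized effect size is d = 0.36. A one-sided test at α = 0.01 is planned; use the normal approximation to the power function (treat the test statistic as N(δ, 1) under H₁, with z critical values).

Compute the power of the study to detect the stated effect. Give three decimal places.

Noncentrality parameter: δ = d·√(n/2) = 0.36 × √(98/2) = 2.5200
One-sided α = 0.01 → critical value z_{0.01} = 2.326.
Power = Φ(δ − 2.326) = Φ(0.194) = 0.5768.

Power ≈ 0.577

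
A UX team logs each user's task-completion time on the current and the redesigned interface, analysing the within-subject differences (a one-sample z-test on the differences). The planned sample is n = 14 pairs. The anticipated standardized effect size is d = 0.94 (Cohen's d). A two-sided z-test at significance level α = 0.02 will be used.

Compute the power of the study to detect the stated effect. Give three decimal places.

Power ≈ 0.883

Noncentrality parameter: δ = d·√n = 0.94 × √14 = 3.5172
Two-sided α = 0.02 → critical value z_{0.01} = 2.326.
Power = Φ(δ − 2.326) + Φ(−δ − 2.326) = Φ(1.191) + Φ(-5.844) = 0.8831 + 0.0000 = 0.8831.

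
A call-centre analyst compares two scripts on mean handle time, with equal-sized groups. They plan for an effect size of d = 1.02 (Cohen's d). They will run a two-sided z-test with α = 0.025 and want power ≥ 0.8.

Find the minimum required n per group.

n = 19 per group

Set Φ(δ − 2.241) = 0.8; then δ − 2.241 = Φ⁻¹(0.8) = 0.842, giving δ = 3.083.
(For δ > 0 the lower-tail rejection region contributes negligibly to power, so the one-term inversion is standard.)
δ = d·√(n/2) ⇒ n = 2(δ/d)² = 2 × (3.083 / 1.02)² = 18.27.
Round up to the next whole unit.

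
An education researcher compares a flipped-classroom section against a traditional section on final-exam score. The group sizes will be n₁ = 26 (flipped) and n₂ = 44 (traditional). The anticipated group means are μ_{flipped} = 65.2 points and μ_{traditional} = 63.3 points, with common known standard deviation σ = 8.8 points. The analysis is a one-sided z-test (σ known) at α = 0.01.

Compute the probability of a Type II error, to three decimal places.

β ≈ 0.927

Standardized effect: d = |μ_{flipped} − μ_{traditional}| / σ = |65.2 − 63.3| / 8.8 = 0.2159
Noncentrality parameter: δ = d / √(1/n₁ + 1/n₂) = 0.2159 / √(1/26 + 1/44) = 0.8728
One-sided α = 0.01 → critical value z_{0.01} = 2.326.
Power = P(Z > 2.326 − δ) = Φ(-1.454) = 0.0730.
Type II error: β = 1 − power = 1 − 0.0730 = 0.9270.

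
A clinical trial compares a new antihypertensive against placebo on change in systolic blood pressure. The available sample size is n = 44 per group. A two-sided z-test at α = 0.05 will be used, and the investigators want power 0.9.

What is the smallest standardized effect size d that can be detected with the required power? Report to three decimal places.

d ≈ 0.691

Required noncentrality: δ = z_{0.025} + z_{0.10} = 1.960 + 1.282 = 3.242.
(Lower-tail contribution to power is negligible for δ > 0.)
δ = d·√(n/2) ⇒ d = δ/√(n/2) = 3.242/√(44/2) = 0.6911.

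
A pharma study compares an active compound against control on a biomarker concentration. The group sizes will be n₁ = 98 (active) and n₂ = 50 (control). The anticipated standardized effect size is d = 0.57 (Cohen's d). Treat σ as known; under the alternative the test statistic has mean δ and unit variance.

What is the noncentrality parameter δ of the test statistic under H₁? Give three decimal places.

The noncentrality parameter scales effect size by the design's sample-size factor: δ = d / √(1/n₁ + 1/n₂) = 0.57 / √(1/98 + 1/50) = 3.2798

δ ≈ 3.280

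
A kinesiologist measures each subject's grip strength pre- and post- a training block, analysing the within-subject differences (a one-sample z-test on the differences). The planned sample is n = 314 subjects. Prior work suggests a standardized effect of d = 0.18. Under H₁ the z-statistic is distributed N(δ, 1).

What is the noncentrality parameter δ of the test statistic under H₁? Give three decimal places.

δ ≈ 3.190

δ = d·√n = 0.18 × √314 = 3.1896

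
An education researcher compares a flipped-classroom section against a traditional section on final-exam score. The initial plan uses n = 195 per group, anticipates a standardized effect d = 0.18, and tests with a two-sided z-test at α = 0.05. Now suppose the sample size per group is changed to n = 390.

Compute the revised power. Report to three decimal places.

With n = 390 per group: δ = d·√(n/2) = 0.18 × √(390/2) = 2.5136. Critical value z_{0.025} = 1.960.
Revised power = Φ(δ − 1.960) + Φ(−δ − 1.960) = Φ(0.554) + Φ(-4.474) = 0.7101 + 0.0000 = 0.7101.

Power ≈ 0.710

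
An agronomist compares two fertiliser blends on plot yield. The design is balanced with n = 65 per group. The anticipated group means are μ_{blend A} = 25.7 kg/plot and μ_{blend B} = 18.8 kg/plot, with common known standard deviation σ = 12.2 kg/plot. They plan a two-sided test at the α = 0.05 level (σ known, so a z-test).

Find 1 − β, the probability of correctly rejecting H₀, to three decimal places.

Power ≈ 0.897

Standardized effect: d = |μ_{blend A} − μ_{blend B}| / σ = |25.7 − 18.8| / 12.2 = 0.5656
Noncentrality parameter: δ = d·√(n/2) = 0.5656 × √(65/2) = 3.2243
Two-sided α = 0.05 → critical value z_{0.025} = 1.960.
Power = Φ(δ − 1.960) + Φ(−δ − 1.960) = Φ(1.264) + Φ(-5.184) = 0.8969 + 0.0000 = 0.8969.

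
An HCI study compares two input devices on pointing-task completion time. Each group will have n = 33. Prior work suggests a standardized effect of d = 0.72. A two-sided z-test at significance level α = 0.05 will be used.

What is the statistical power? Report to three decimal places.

Noncentrality parameter: δ = d·√(n/2) = 0.72 × √(33/2) = 2.9247
Critical value for a two-sided test at α = 0.05: z_{α/2} = 1.960.
Power = Φ(δ − 1.960) + Φ(−δ − 1.960) = Φ(0.965) + Φ(-4.885) = 0.8326 + 0.0000 = 0.8327.

Power ≈ 0.833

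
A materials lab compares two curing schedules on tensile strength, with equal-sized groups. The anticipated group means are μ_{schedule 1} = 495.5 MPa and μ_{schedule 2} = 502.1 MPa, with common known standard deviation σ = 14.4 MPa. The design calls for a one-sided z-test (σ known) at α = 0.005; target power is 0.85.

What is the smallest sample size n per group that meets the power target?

Standardized effect: d = |μ_{schedule 1} − μ_{schedule 2}| / σ = |495.5 − 502.1| / 14.4 = 0.4583
For power 0.85 need Φ(δ − z_{0.005}) = 0.85, so δ = z_{0.005} + z_{0.15} = 2.576 + 1.036 = 3.612.
δ = d·√(n/2) ⇒ n = 2(δ/d)² = 2 × (3.612 / 0.4583)² = 124.23.
Rounding up, n = 125 per group.

n = 125 per group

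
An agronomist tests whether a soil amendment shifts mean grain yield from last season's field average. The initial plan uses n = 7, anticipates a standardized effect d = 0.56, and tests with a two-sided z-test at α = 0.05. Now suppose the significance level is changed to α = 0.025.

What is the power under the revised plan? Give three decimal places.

δ = d·√n = 0.56 × √7 = 1.4816 (unchanged). New critical value: z_{0.0125} = 2.241.
Revised power = Φ(δ − 2.241) + Φ(−δ − 2.241) = Φ(-0.760) + Φ(-3.723) = 0.2237 + 0.0001 = 0.2238.

Power ≈ 0.224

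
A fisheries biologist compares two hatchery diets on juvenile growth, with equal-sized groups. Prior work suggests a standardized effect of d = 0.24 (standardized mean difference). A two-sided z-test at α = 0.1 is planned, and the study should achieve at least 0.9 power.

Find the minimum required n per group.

n = 298 per group

For power 0.9 need Φ(δ − z_{0.05}) = 0.9, so δ = z_{0.05} + z_{0.10} = 1.645 + 1.282 = 2.926.
(The Φ(−δ − z_{α/2}) term is vanishingly small for δ > 0 and is dropped in the standard sample-size formula.)
δ = d·√(n/2) ⇒ n = 2(δ/d)² = 2 × (2.926 / 0.24)² = 297.36.
Rounding up, n = 298 per group.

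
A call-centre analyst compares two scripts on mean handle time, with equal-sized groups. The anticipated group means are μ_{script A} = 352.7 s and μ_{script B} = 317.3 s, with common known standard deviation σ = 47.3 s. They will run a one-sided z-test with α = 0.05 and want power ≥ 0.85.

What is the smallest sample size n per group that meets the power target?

Standardized effect: d = |μ_{script A} − μ_{script B}| / σ = |352.7 − 317.3| / 47.3 = 0.7484
For power 0.85 need Φ(δ − z_{0.05}) = 0.85, so δ = z_{0.05} + z_{0.15} = 1.645 + 1.036 = 2.681.
δ = d·√(n/2) ⇒ n = 2(δ/d)² = 2 × (2.681 / 0.7484)² = 25.67.
Rounding up, n = 26 per group.

n = 26 per group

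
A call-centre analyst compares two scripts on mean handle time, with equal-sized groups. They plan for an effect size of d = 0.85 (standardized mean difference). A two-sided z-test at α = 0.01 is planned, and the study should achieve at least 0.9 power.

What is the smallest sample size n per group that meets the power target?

Set Φ(δ − 2.576) = 0.9; then δ − 2.576 = Φ⁻¹(0.9) = 1.282, giving δ = 3.857.
(Ignoring the negligible lower-tail rejection probability gives the usual closed-form inversion.)
δ = d·√(n/2) ⇒ n = 2(δ/d)² = 2 × (3.857 / 0.85)² = 41.19.
Rounding up, n = 42 per group.

n = 42 per group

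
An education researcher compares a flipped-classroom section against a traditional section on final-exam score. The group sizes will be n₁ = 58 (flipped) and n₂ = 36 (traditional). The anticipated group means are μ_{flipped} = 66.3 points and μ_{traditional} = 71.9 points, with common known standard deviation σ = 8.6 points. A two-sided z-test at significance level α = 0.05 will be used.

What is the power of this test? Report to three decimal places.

Standardized effect: d = |μ_{flipped} − μ_{traditional}| / σ = |66.3 − 71.9| / 8.6 = 0.6512
Noncentrality parameter: δ = d / √(1/n₁ + 1/n₂) = 0.6512 / √(1/58 + 1/36) = 3.0690
Critical value for a two-sided test at α = 0.05: z_{α/2} = 1.960.
Power = Φ(δ − 1.960) + Φ(−δ − 1.960) = Φ(1.109) + Φ(-5.029) = 0.8663 + 0.0000 = 0.8663.

Power ≈ 0.866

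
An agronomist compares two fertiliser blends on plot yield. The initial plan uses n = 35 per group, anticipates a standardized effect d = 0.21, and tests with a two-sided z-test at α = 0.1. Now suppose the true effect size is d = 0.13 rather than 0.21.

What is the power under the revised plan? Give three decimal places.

With d = 0.13: δ = d·√(n/2) = 0.13 × √(35/2) = 0.5438. Critical value z_{0.05} = 1.645.
Revised power = Φ(δ − 1.645) + Φ(−δ − 1.645) = Φ(-1.101) + Φ(-2.189) = 0.1354 + 0.0143 = 0.1498.

Power ≈ 0.150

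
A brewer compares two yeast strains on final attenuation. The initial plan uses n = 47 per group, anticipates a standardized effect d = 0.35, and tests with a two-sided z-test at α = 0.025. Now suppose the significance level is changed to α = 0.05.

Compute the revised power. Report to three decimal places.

δ = d·√(n/2) = 0.35 × √(47/2) = 1.6967 (unchanged). New critical value: z_{0.025} = 1.960.
Revised power = Φ(δ − 1.960) + Φ(−δ − 1.960) = Φ(-0.263) + Φ(-3.657) = 0.3962 + 0.0001 = 0.3963.

Power ≈ 0.396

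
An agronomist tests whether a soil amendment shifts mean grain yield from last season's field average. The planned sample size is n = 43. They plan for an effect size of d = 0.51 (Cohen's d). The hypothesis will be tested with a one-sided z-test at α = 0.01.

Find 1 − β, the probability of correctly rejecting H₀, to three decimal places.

Noncentrality parameter: δ = d·√n = 0.51 × √43 = 3.3443
Critical value for a one-sided test at α = 0.01: z_α = 2.326.
Power = Φ(δ − 2.326) = Φ(1.018) = 0.8456.

Power ≈ 0.846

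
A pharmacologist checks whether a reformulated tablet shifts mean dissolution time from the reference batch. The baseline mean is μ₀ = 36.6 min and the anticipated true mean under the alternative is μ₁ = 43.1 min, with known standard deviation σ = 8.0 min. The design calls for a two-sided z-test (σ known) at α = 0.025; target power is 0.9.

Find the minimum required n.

n = 19

Standardized effect: d = |μ₁ − μ₀| / σ = |43.1 − 36.6| / 8.0 = 0.8125
Set Φ(δ − 2.241) = 0.9; then δ − 2.241 = Φ⁻¹(0.9) = 1.282, giving δ = 3.523.
(The Φ(−δ − z_{α/2}) term is vanishingly small for δ > 0 and is dropped in the standard sample-size formula.)
δ = d·√n ⇒ n = (δ/d)² = (3.523 / 0.8125)² = 18.80.
Round up to the next whole unit.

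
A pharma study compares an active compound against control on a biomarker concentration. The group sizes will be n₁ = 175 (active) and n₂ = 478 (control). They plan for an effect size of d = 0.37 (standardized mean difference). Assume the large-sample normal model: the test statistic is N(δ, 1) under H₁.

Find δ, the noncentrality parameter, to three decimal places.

The noncentrality parameter scales effect size by the design's sample-size factor: δ = d / √(1/n₁ + 1/n₂) = 0.37 / √(1/175 + 1/478) = 4.1877

δ ≈ 4.188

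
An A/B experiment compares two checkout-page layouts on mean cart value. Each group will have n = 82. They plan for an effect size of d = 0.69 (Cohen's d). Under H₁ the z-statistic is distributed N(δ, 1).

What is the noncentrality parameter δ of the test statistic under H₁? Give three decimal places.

δ ≈ 4.418

δ = d·√(n/2) = 0.69 × √(82/2) = 4.4182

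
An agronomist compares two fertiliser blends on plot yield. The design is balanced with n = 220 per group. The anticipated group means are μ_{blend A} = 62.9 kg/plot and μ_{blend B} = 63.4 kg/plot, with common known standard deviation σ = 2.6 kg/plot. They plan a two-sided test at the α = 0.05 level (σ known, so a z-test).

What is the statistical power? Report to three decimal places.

Power ≈ 0.523

Standardized effect: d = |μ_{blend A} − μ_{blend B}| / σ = |62.9 − 63.4| / 2.6 = 0.1923
Noncentrality parameter: δ = d·√(n/2) = 0.1923 × √(220/2) = 2.0169
Two-sided α = 0.05 → critical value z_{0.025} = 1.960.
Power = Φ(δ − 1.960) + Φ(−δ − 1.960) = Φ(0.057) + Φ(-3.977) = 0.5227 + 0.0000 = 0.5228.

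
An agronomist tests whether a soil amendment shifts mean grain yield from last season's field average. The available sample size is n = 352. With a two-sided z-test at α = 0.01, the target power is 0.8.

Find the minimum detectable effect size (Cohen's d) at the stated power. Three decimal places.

d ≈ 0.182

Required noncentrality: δ = z_{0.005} + z_{0.20} = 2.576 + 0.842 = 3.417.
(Lower-tail contribution to power is negligible for δ > 0.)
δ = d·√n ⇒ d = δ/√n = 3.417/√352 = 0.1822.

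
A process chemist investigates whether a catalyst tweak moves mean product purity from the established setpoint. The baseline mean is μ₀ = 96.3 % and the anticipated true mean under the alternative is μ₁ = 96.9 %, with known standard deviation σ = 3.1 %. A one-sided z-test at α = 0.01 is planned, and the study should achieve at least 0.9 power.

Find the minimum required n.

Standardized effect: d = |μ₁ − μ₀| / σ = |96.9 − 96.3| / 3.1 = 0.1935
For power 0.9 need Φ(δ − z_{0.01}) = 0.9, so δ = z_{0.01} + z_{0.10} = 2.326 + 1.282 = 3.608.
δ = d·√n ⇒ n = (δ/d)² = (3.608 / 0.1935)² = 347.48.
Rounding up, n = 348.

n = 348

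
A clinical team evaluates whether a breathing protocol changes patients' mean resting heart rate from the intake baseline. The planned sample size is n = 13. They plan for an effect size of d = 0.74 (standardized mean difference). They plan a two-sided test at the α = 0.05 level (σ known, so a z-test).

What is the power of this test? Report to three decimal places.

Power ≈ 0.761

Noncentrality parameter: δ = d·√n = 0.74 × √13 = 2.6681
Two-sided α = 0.05 → critical value z_{0.025} = 1.960.
Power = Φ(δ − 1.960) + Φ(−δ − 1.960) = Φ(0.708) + Φ(-4.628) = 0.7606 + 0.0000 = 0.7606.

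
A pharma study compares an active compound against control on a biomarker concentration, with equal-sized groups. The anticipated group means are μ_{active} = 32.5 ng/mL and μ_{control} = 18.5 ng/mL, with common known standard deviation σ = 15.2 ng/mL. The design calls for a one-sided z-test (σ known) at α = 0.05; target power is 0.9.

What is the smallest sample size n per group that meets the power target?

n = 21 per group

Standardized effect: d = |μ_{active} − μ_{control}| / σ = |32.5 − 18.5| / 15.2 = 0.9211
Set Φ(δ − 1.645) = 0.9; then δ − 1.645 = Φ⁻¹(0.9) = 1.282, giving δ = 2.926.
δ = d·√(n/2) ⇒ n = 2(δ/d)² = 2 × (2.926 / 0.9211)² = 20.19.
Rounding up, n = 21 per group.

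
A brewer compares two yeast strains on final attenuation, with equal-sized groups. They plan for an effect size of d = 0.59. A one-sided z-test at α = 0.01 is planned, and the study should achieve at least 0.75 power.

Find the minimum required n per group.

n = 52 per group

For power 0.75 need Φ(δ − z_{0.01}) = 0.75, so δ = z_{0.01} + z_{0.25} = 2.326 + 0.674 = 3.001.
δ = d·√(n/2) ⇒ n = 2(δ/d)² = 2 × (3.001 / 0.59)² = 51.74.
Round up to the next whole unit.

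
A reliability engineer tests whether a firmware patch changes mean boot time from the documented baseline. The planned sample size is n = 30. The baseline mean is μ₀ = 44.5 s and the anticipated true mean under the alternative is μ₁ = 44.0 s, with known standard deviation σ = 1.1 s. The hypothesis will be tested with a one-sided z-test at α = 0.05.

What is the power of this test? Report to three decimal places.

Power ≈ 0.801

Standardized effect: d = |μ₁ − μ₀| / σ = |44.0 − 44.5| / 1.1 = 0.4545
Noncentrality parameter: δ = d·√n = 0.4545 × √30 = 2.4896
One-sided α = 0.05 → critical value z_{0.05} = 1.645.
Power = P(Z > 1.645 − δ) = Φ(0.845) = 0.8009.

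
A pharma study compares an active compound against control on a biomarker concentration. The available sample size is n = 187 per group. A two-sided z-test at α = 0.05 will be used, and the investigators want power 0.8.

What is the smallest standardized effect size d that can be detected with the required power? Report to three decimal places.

d ≈ 0.290

Required noncentrality: δ = z_{0.025} + z_{0.20} = 1.960 + 0.842 = 2.802.
(The second rejection-region term Φ(−δ − z_{α/2}) is negligible and dropped.)
δ = d·√(n/2) ⇒ d = δ/√(n/2) = 2.802/√(187/2) = 0.2897.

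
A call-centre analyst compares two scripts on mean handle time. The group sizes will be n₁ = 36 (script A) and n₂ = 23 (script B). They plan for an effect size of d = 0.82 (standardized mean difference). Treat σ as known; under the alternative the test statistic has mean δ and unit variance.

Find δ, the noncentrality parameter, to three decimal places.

δ = d / √(1/n₁ + 1/n₂) = 0.82 / √(1/36 + 1/23) = 3.0719

δ ≈ 3.072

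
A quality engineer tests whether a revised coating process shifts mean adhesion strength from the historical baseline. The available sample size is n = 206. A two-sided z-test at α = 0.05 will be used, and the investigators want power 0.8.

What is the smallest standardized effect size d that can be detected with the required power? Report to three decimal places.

d ≈ 0.195

Need Φ(δ − 1.960) = 0.8, so δ = 1.960 + 0.842 = 2.802.
(Lower-tail contribution to power is negligible for δ > 0.)
δ = d·√n ⇒ d = δ/√n = 2.802/√206 = 0.1952.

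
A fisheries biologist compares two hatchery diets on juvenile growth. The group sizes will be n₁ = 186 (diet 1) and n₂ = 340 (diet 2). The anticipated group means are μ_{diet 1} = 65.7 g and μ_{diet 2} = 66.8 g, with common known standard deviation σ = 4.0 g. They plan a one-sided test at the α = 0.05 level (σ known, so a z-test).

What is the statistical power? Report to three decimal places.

Standardized effect: d = |μ_{diet 1} − μ_{diet 2}| / σ = |65.7 − 66.8| / 4.0 = 0.2750
Noncentrality parameter: δ = d / √(1/n₁ + 1/n₂) = 0.2750 / √(1/186 + 1/340) = 3.0153
One-sided α = 0.05 → critical value z_{0.05} = 1.645.
Power = P(Z > 1.645 − δ) = Φ(1.370) = 0.9147.

Power ≈ 0.915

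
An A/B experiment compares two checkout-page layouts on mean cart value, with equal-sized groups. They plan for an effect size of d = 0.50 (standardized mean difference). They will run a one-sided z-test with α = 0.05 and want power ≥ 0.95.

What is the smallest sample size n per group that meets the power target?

n = 87 per group

For power 0.95 need Φ(δ − z_{0.05}) = 0.95, so δ = z_{0.05} + z_{0.05} = 1.645 + 1.645 = 3.290.
δ = d·√(n/2) ⇒ n = 2(δ/d)² = 2 × (3.290 / 0.50)² = 86.58.
Rounding up, n = 87 per group.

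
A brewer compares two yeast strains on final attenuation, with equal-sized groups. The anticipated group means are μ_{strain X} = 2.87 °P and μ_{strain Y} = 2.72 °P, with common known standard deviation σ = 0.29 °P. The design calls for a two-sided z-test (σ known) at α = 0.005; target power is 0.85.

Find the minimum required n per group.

Standardized effect: d = |μ_{strain X} − μ_{strain Y}| / σ = |2.87 − 2.72| / 0.29 = 0.5172
For power 0.85 need Φ(δ − z_{0.0025}) = 0.85, so δ = z_{0.0025} + z_{0.15} = 2.807 + 1.036 = 3.843.
(For δ > 0 the lower-tail rejection region contributes negligibly to power, so the one-term inversion is standard.)
δ = d·√(n/2) ⇒ n = 2(δ/d)² = 2 × (3.843 / 0.5172)² = 110.43.
Round up to the next whole unit.

n = 111 per group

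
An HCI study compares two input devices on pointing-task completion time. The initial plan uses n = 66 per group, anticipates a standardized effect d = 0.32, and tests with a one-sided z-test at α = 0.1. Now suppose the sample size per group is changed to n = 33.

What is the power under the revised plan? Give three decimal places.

Power ≈ 0.507

With n = 33 per group: δ = d·√(n/2) = 0.32 × √(33/2) = 1.2998. Critical value z_{0.1} = 1.282.
Revised power = Φ(δ − 1.282) = Φ(0.018) = 0.5073.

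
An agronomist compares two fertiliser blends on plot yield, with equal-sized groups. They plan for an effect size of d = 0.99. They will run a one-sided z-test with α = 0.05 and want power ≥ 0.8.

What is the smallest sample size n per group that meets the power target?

n = 13 per group

Set Φ(δ − 1.645) = 0.8; then δ − 1.645 = Φ⁻¹(0.8) = 0.842, giving δ = 2.486.
δ = d·√(n/2) ⇒ n = 2(δ/d)² = 2 × (2.486 / 0.99)² = 12.62.
Round up to the next whole unit.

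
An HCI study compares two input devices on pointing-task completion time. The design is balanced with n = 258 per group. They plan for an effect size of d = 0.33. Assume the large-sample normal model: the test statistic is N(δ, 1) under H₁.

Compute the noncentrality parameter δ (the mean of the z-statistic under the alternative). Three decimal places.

δ ≈ 3.748

The noncentrality parameter scales effect size by the design's sample-size factor: δ = d·√(n/2) = 0.33 × √(258/2) = 3.7481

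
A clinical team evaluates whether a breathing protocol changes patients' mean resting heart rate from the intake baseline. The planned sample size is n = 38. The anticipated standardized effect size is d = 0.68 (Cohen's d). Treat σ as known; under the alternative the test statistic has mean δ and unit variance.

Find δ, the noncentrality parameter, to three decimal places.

δ ≈ 4.192

δ = d·√n = 0.68 × √38 = 4.1918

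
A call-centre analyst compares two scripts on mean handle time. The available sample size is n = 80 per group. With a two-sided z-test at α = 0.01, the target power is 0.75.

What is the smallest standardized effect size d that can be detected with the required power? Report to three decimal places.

Need Φ(δ − 2.576) = 0.75, so δ = 2.576 + 0.674 = 3.250.
(The second rejection-region term Φ(−δ − z_{α/2}) is negligible and dropped.)
δ = d·√(n/2) ⇒ d = δ/√(n/2) = 3.250/√(80/2) = 0.5139.

d ≈ 0.514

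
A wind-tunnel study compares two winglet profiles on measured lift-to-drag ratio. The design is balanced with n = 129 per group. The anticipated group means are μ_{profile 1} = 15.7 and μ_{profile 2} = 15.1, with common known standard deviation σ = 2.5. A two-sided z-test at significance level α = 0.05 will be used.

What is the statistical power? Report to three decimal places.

Power ≈ 0.487

Standardized effect: d = |μ_{profile 1} − μ_{profile 2}| / σ = |15.7 − 15.1| / 2.5 = 0.2400
Noncentrality parameter: δ = d·√(n/2) = 0.2400 × √(129/2) = 1.9275
Two-sided α = 0.05 → critical value z_{0.025} = 1.960.
Power = Φ(δ − 1.960) + Φ(−δ − 1.960) = Φ(-0.032) + Φ(-3.887) = 0.4870 + 0.0001 = 0.4871.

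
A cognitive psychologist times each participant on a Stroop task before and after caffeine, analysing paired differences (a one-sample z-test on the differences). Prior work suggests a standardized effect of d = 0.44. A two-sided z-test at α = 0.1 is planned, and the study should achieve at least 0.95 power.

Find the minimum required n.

Set Φ(δ − 1.645) = 0.95; then δ − 1.645 = Φ⁻¹(0.95) = 1.645, giving δ = 3.290.
(The Φ(−δ − z_{α/2}) term is vanishingly small for δ > 0 and is dropped in the standard sample-size formula.)
δ = d·√n ⇒ n = (δ/d)² = (3.290 / 0.44)² = 55.90.
Rounding up, n = 56.

n = 56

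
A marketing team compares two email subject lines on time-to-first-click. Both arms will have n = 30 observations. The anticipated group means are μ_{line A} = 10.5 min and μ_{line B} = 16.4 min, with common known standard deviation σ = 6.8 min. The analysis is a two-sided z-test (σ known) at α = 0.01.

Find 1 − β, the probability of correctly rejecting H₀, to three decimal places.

Power ≈ 0.784

Standardized effect: d = |μ_{line A} − μ_{line B}| / σ = |10.5 − 16.4| / 6.8 = 0.8676
Noncentrality parameter: δ = d·√(n/2) = 0.8676 × √(30/2) = 3.3604
Two-sided α = 0.01 → critical value z_{0.005} = 2.576.
Power = Φ(δ − 2.576) + Φ(−δ − 2.576) = Φ(0.785) + Φ(-5.936) = 0.7836 + 0.0000 = 0.7836.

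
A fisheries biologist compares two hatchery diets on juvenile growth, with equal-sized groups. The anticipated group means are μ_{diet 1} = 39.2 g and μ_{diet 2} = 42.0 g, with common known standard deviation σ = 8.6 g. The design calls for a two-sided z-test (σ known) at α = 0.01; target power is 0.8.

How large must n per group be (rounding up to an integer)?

n = 221 per group

Standardized effect: d = |μ_{diet 1} − μ_{diet 2}| / σ = |39.2 − 42.0| / 8.6 = 0.3256
For power 0.8 need Φ(δ − z_{0.005}) = 0.8, so δ = z_{0.005} + z_{0.20} = 2.576 + 0.842 = 3.417.
(Ignoring the negligible lower-tail rejection probability gives the usual closed-form inversion.)
δ = d·√(n/2) ⇒ n = 2(δ/d)² = 2 × (3.417 / 0.3256)² = 220.35.
Round up to the next whole unit.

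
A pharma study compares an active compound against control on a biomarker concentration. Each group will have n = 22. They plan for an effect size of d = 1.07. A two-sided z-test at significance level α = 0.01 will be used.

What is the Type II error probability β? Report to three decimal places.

β ≈ 0.165

Noncentrality parameter: δ = d·√(n/2) = 1.07 × √(22/2) = 3.5488
Two-sided α = 0.01 → critical value z_{0.005} = 2.576.
Power = Φ(δ − 2.576) + Φ(−δ − 2.576) = Φ(0.973) + Φ(-6.125) = 0.8347 + 0.0000 = 0.8347.
Type II error: β = 1 − power = 1 − 0.8347 = 0.1653.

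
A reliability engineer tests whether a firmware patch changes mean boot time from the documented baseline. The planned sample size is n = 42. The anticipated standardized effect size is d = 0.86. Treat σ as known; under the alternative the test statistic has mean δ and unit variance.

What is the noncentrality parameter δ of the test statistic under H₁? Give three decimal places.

The noncentrality parameter scales effect size by the design's sample-size factor: δ = d·√n = 0.86 × √42 = 5.5734

δ ≈ 5.573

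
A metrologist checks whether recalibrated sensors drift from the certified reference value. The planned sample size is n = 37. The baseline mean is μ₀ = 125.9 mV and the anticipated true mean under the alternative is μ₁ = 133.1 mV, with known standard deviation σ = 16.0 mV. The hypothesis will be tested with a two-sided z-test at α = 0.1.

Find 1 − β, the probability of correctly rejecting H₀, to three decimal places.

Standardized effect: d = |μ₁ − μ₀| / σ = |133.1 − 125.9| / 16.0 = 0.4500
Noncentrality parameter: δ = d·√n = 0.4500 × √37 = 2.7372
Critical value for a two-sided test at α = 0.1: z_{α/2} = 1.645.
Power = Φ(δ − 1.645) + Φ(−δ − 1.645) = Φ(1.092) + Φ(-4.382) = 0.8627 + 0.0000 = 0.8627.

Power ≈ 0.863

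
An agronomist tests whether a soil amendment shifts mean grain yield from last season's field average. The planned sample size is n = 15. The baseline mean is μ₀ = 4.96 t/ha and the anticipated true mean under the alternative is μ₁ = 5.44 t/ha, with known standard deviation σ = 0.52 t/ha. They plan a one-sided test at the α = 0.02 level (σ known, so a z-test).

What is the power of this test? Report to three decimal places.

Standardized effect: d = |μ₁ − μ₀| / σ = |5.44 − 4.96| / 0.52 = 0.9231
Noncentrality parameter: δ = d·√n = 0.9231 × √15 = 3.5751
One-sided α = 0.02 → critical value z_{0.02} = 2.054.
Power = Φ(δ − 2.054) = Φ(1.521) = 0.9359.

Power ≈ 0.936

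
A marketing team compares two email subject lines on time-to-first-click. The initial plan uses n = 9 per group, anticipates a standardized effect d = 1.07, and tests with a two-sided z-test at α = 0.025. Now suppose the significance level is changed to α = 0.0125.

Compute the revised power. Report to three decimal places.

Power ≈ 0.410

δ = d·√(n/2) = 1.07 × √(9/2) = 2.2698 (unchanged). New critical value: z_{0.0063} = 2.498.
Revised power = Φ(δ − 2.498) + Φ(−δ − 2.498) = Φ(-0.228) + Φ(-4.768) = 0.4099 + 0.0000 = 0.4099.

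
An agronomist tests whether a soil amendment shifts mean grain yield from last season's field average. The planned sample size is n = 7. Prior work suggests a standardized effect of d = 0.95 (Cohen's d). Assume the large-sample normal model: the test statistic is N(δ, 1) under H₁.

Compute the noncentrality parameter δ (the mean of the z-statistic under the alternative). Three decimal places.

δ = d·√n = 0.95 × √7 = 2.5135

δ ≈ 2.513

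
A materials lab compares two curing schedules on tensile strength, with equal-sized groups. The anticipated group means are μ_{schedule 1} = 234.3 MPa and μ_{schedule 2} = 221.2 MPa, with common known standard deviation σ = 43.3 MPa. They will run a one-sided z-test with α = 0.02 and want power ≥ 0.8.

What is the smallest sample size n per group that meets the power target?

Standardized effect: d = |μ_{schedule 1} − μ_{schedule 2}| / σ = |234.3 − 221.2| / 43.3 = 0.3025
For power 0.8 need Φ(δ − z_{0.02}) = 0.8, so δ = z_{0.02} + z_{0.20} = 2.054 + 0.842 = 2.895.
δ = d·√(n/2) ⇒ n = 2(δ/d)² = 2 × (2.895 / 0.3025)² = 183.18.
Round up to the next whole unit.

n = 184 per group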